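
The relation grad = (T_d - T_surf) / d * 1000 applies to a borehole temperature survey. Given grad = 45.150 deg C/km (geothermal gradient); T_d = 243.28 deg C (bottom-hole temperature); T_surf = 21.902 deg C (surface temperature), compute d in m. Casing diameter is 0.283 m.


d = (T_d - T_surf) / grad * 1000
d = (243.28 - 21.902) / 45.150 * 1000
d = 4903.2 m


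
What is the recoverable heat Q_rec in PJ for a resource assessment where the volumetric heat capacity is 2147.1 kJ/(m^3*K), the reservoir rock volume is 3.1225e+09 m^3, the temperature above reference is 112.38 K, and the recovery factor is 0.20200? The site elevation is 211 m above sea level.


Step 1: Q_s = Vr*rhoc*dT/1e12 = 3.1225e+09*2147.1*112.38/1e12 = 753.4315 PJ
Step 2: Q_rec = Q_s * RF = 753.4315 * 0.202 = 152.19 PJ
Q_rec = 152.19 PJ


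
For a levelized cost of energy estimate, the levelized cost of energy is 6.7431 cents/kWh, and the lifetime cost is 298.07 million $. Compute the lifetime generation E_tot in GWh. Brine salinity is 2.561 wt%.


E_tot = C_tot / LCOE * 100
E_tot = 298.07 / 6.7431 * 100
E_tot = 4420.4 GWh


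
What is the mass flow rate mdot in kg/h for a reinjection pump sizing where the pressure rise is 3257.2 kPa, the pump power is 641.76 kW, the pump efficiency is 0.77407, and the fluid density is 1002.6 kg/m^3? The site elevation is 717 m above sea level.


mdot = P_pump * rho * eta / dP
mdot = 641.76 * 1002.6 * 0.77407 / 3257.2
mdot = 152.9101 kg/s
Convert: 152.9101 kg/s * 3600.0 = 5.5048e+05 kg/h
mdot = 5.5048e+05 kg/h


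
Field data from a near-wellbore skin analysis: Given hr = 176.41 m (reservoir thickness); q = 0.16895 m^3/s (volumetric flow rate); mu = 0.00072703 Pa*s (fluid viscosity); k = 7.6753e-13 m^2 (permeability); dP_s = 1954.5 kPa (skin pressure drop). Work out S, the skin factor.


S = dP_s * 1000 * 2*pi*k*hr / (q*mu)
S = 1954.5 * 1000 * 2*pi*7.6753e-13*176.41 / (0.16895*0.00072703)
S = 13.537


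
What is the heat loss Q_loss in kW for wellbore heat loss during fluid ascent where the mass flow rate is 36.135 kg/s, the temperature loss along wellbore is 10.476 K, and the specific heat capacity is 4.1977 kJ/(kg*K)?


Q_loss = mdot * cp * dT
Q_loss = 36.135 * 4.1977 * 10.476
Q_loss = 1589.0 kW


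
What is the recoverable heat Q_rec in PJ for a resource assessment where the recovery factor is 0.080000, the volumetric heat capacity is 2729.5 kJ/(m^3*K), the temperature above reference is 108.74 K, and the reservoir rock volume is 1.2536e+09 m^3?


Step 1: Q_s = Vr*rhoc*dT/1e12 = 1.2536e+09*2729.5*108.74/1e12 = 372.0758 PJ
Step 2: Q_rec = Q_s * RF = 372.0758 * 0.08 = 29.766 PJ
Q_rec = 29.766 PJ


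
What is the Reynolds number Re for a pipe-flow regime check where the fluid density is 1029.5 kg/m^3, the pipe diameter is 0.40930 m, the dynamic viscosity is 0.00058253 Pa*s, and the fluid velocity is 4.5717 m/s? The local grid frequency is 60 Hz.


Re = rho * vel * D / mu
Re = 1029.5 * 4.5717 * 0.40930 / 0.00058253
Re = 3.3069e+06


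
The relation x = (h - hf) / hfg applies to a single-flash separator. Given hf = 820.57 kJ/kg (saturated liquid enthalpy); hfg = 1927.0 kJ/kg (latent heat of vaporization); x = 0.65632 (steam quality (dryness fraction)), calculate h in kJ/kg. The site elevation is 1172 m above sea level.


h = hf + x * hfg
h = 820.57 + 0.65632 * 1927.0
h = 2085.3 kJ/kg


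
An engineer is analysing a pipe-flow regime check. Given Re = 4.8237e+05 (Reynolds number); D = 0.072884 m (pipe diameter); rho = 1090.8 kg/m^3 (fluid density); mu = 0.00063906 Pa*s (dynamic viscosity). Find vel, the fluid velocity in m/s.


vel = Re * mu / (rho * D)
vel = 4.8237e+05 * 0.00063906 / (1090.8 * 0.072884)
vel = 3.8774 m/s


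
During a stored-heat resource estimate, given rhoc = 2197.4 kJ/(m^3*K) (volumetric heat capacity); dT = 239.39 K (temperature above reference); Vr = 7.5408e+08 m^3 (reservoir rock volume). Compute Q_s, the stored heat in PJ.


Q_s = Vr * rhoc * dT / 1e12
Q_s = 7.5408e+08 * 2197.4 * 239.39 / 1e12
Q_s = 396.67 PJ


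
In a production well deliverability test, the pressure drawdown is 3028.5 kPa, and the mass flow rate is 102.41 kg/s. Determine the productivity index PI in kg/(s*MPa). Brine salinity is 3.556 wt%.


PI = mdot * 1000 / dP
PI = 102.41 * 1000 / 3028.5
PI = 33.815 kg/(s*MPa)


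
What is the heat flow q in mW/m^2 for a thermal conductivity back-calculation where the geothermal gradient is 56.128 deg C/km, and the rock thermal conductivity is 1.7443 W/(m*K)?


q = k * grad / 1000
q = 1.7443 * 56.128 / 1000
q = 0.09790407 W/m^2
Convert: 0.09790407 W/m^2 * 1000.0 = 97.904 mW/m^2
q = 97.904 mW/m^2


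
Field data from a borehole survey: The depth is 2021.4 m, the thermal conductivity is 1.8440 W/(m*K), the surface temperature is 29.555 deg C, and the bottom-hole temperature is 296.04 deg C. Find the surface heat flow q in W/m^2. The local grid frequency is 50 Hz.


Step 1: grad = (T_d - T_surf)/d * 1000 = (296.04 - 29.555)/2021.4 * 1000 = 131.8319 deg C/km
Step 2: q = k * grad / 1000 = 1.844 * 131.8319 / 1000 = 0.24310 W/m^2
q = 0.24310 W/m^2


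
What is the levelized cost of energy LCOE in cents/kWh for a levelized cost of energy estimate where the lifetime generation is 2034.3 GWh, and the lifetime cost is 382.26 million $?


LCOE = C_tot / E_tot * 100
LCOE = 382.26 / 2034.3 * 100
LCOE = 18.791 cents/kWh


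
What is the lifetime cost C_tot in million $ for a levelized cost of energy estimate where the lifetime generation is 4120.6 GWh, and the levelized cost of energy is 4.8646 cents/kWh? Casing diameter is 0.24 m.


C_tot = LCOE / 100 * E_tot
C_tot = 4.8646 / 100 * 4120.6
C_tot = 200.45 million $


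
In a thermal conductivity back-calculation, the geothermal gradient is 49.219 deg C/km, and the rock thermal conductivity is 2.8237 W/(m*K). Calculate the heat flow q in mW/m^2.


q = k * grad / 1000
q = 2.8237 * 49.219 / 1000
q = 0.1389797 W/m^2
Convert: 0.1389797 W/m^2 * 1000.0 = 138.98 mW/m^2
q = 138.98 mW/m^2


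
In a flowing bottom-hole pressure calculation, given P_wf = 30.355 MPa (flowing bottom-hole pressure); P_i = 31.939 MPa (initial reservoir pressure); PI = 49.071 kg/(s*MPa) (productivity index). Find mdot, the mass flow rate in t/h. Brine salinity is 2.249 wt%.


mdot = (P_i - P_wf) * PI
mdot = (31.939 - 30.355) * 49.071
mdot = 77.72846 kg/s
Convert: 77.72846 kg/s * 3.6 = 279.82 t/h
mdot = 279.82 t/h


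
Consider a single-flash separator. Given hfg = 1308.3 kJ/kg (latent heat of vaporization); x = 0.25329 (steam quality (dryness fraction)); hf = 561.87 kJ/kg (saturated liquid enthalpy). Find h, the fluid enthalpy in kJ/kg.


h = hf + x * hfg
h = 561.87 + 0.25329 * 1308.3
h = 893.25 kJ/kg


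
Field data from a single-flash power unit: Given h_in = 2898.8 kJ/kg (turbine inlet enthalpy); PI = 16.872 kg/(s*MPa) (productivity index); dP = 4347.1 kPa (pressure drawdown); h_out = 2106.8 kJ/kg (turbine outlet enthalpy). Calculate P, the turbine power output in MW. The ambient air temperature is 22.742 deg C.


Step 1: mdot = PI * dP / 1000 = 16.872 * 4347.1 / 1000 = 73.34427 kg/s
Step 2: P = mdot*(h_in - h_out)/1000 = 73.34427*(2898.8 - 2106.8)/1000 = 58.089 MW
P = 58.089 MW


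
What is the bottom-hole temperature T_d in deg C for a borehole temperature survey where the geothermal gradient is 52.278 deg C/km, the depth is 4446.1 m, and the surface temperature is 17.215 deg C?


T_d = T_surf + grad * d / 1000
T_d = 17.215 + 52.278 * 4446.1 / 1000
T_d = 249.65 deg C


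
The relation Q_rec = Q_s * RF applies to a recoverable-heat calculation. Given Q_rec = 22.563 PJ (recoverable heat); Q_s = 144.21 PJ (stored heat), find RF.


RF = Q_rec / Q_s
RF = 22.563 / 144.21
RF = 0.15646


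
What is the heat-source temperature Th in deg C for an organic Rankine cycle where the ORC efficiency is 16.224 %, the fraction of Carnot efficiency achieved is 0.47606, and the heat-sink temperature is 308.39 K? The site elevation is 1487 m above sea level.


Th = Tc / (1 - (eta_orc/100)/f)
Th = 308.39 / (1 - (16.224/100)/0.47606)
Th = 467.8228 K
Convert to deg C: 467.8228 - 273.15 = 194.67 deg C
Th = 194.67 deg C


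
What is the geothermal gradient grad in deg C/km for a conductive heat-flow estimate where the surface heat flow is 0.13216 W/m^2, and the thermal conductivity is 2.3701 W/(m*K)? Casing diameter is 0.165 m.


grad = q * 1000 / k
grad = 0.13216 * 1000 / 2.3701
grad = 55.761 deg C/km


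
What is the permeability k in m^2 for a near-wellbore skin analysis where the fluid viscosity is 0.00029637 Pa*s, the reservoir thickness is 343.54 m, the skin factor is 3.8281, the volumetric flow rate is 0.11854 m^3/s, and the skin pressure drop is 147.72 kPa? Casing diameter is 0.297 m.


k = S*q*mu / (2*pi*dP_s*1000*hr)
k = 3.8281*0.11854*0.00029637 / (2*pi*147.72*1000*343.54)
k = 4.2178e-13 m^2


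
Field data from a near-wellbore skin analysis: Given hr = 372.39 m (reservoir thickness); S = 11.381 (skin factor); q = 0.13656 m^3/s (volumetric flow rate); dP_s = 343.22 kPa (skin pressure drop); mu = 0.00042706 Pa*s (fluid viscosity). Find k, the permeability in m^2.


k = S*q*mu / (2*pi*dP_s*1000*hr)
k = 11.381*0.13656*0.00042706 / (2*pi*343.22*1000*372.39)
k = 8.2650e-13 m^2


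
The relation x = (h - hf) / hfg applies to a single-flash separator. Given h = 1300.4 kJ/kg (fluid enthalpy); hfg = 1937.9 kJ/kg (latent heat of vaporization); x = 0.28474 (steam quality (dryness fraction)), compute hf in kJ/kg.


hf = h - x * hfg
hf = 1300.4 - 0.28474 * 1937.9
hf = 748.60 kJ/kg


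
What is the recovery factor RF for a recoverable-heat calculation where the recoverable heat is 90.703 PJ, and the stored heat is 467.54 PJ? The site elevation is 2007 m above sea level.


RF = Q_rec / Q_s
RF = 90.703 / 467.54
RF = 0.19400


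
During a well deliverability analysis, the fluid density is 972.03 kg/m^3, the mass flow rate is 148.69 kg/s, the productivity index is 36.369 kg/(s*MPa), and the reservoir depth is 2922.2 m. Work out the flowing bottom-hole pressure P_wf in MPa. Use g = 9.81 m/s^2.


Step 1: P_i = rho*g*h/1e6 = 972.03*9.81*2922.2/1e6 = 27.86497 MPa
Step 2: P_wf = P_i - mdot/PI = 27.86497 - 148.69/36.369 = 23.777 MPa
P_wf = 23.777 MPa


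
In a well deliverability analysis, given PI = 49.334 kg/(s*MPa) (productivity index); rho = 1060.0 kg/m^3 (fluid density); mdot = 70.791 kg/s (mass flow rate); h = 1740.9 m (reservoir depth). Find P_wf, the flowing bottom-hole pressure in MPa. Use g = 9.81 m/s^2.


Step 1: P_i = rho*g*h/1e6 = 1060.0*9.81*1740.9/1e6 = 18.10292 MPa
Step 2: P_wf = P_i - mdot/PI = 18.10292 - 70.791/49.334 = 16.668 MPa
P_wf = 16.668 MPa


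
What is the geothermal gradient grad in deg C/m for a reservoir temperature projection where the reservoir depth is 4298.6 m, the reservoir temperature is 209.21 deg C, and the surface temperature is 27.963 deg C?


grad = (T_res - T_surf) / d * 1000
grad = (209.21 - 27.963) / 4298.6 * 1000
grad = 42.16419 deg C/km
Convert: 42.16419 deg C/km * 0.001 = 0.042164 deg C/m
grad = 0.042164 deg C/m


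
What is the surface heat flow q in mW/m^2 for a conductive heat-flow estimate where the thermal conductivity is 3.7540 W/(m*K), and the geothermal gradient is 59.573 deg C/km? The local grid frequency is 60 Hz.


q = k * grad / 1000
q = 3.7540 * 59.573 / 1000
q = 0.2236370 W/m^2
Convert: 0.2236370 W/m^2 * 1000.0 = 223.64 mW/m^2
q = 223.64 mW/m^2


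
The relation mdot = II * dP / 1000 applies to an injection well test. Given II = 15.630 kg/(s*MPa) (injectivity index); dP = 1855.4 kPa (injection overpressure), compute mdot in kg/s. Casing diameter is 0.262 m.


mdot = II * dP / 1000
mdot = 15.630 * 1855.4 / 1000
mdot = 29.000 kg/s


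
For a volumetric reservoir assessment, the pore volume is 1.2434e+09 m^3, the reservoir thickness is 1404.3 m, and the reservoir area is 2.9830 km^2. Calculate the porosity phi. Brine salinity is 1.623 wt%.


phi = Vp / (A * 1e6 * hr)
phi = 1.2434e+09 / (2.9830 * 1e6 * 1404.3)
phi = 0.29682


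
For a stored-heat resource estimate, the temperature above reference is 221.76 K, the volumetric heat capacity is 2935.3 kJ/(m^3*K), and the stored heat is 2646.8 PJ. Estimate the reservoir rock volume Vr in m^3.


Vr = Q_s * 1e12 / (rhoc * dT)
Vr = 2646.8 * 1e12 / (2935.3 * 221.76)
Vr = 4.0662e+09 m^3


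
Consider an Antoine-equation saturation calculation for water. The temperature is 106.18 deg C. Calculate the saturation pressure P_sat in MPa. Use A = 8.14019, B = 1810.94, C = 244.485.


P_sat = 10^(A - B/(C + T)) / 760 * 0.101325
P_sat = 10^(8.14019 - 1810.94/(244.485 + 106.18)) / 760 * 0.101325
P_sat = 0.12612 MPa


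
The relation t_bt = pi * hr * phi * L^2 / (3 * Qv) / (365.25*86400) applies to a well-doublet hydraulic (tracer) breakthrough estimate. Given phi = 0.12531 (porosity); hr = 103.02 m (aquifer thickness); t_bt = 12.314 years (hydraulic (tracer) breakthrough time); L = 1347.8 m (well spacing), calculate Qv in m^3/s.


Qv = pi*hr*phi*L^2 / (3*t_bt*365.25*86400)
Qv = pi*103.02*0.12531*1347.8^2 / (3*12.314*365.25*86400)
Qv = 0.063195 m^3/s


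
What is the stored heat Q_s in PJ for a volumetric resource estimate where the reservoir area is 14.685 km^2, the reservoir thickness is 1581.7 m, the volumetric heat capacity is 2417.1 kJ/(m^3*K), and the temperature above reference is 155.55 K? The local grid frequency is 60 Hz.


Step 1: Vr = A*1e6*hr = 14.685*1e6*1581.7 = 2.322726e+10 m^3
Step 2: Q_s = Vr*rhoc*dT/1e12 = 2.322726e+10*2417.1*155.55/1e12 = 8733.0 PJ
Q_s = 8733.0 PJ


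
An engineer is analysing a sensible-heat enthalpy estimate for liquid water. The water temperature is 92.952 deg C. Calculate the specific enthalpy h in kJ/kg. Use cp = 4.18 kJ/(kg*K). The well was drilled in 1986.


h = cp * T
h = 4.18 * 92.952
h = 388.54 kJ/kg


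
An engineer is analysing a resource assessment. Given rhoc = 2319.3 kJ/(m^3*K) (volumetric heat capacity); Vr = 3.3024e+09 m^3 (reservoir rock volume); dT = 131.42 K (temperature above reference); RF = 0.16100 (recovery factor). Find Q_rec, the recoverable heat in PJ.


Step 1: Q_s = Vr*rhoc*dT/1e12 = 3.3024e+09*2319.3*131.42/1e12 = 1006.579 PJ
Step 2: Q_rec = Q_s * RF = 1006.579 * 0.161 = 162.06 PJ
Q_rec = 162.06 PJ


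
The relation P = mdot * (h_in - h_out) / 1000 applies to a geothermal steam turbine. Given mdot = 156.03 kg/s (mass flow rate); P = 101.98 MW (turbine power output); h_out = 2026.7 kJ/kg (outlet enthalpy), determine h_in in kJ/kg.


h_in = h_out + P * 1000 / mdot
h_in = 2026.7 + 101.98 * 1000 / 156.03
h_in = 2680.3 kJ/kg


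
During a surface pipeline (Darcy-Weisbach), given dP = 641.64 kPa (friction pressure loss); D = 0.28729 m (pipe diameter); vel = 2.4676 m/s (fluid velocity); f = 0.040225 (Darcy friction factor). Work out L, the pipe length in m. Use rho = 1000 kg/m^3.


L = dP*1000*D / (f*rho*vel^2/2)
L = 641.64*1000*0.28729 / (0.040225*1000*2.4676^2/2)
L = 1505.2 m


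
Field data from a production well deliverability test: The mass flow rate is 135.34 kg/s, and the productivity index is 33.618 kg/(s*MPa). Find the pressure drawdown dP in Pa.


dP = mdot * 1000 / PI
dP = 135.34 * 1000 / 33.618
dP = 4025.820 kPa
Convert: 4025.820 kPa * 1000.0 = 4.0258e+06 Pa
dP = 4.0258e+06 Pa


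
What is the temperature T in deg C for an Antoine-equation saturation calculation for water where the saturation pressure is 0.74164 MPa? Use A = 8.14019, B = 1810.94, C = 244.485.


T = B / (A - log10(P_sat * 760 / 0.101325)) - C
T = 1810.94 / (8.14019 - log10(0.74164 * 760 / 0.101325)) - 244.485
T = 167.57 deg C


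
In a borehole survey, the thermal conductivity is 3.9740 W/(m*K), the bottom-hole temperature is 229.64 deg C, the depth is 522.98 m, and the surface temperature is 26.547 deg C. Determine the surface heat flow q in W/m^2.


Step 1: grad = (T_d - T_surf)/d * 1000 = (229.64 - 26.547)/522.98 * 1000 = 388.3380 deg C/km
Step 2: q = k * grad / 1000 = 3.974 * 388.3380 / 1000 = 1.5433 W/m^2
q = 1.5433 W/m^2


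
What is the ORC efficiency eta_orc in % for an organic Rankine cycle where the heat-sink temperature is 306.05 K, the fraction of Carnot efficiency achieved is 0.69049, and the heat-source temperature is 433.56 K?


eta_orc = (1 - Tc/Th) * f * 100
eta_orc = (1 - 306.05/433.56) * 0.69049 * 100
eta_orc = 20.307 %


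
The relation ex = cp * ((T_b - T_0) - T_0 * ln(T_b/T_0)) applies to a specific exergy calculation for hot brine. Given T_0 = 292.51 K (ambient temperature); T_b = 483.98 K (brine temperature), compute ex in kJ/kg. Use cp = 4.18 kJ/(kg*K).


ex = cp * ((T_b - T_0) - T_0 * ln(T_b/T_0))
ex = 4.18 * ((483.98 - 292.51) - 292.51 * ln(483.98/292.51))
ex = 184.66 kJ/kg


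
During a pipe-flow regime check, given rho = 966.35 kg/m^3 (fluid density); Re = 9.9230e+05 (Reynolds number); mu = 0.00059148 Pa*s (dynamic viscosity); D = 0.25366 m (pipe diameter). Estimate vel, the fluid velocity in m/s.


vel = Re * mu / (rho * D)
vel = 9.9230e+05 * 0.00059148 / (966.35 * 0.25366)
vel = 2.3944 m/s


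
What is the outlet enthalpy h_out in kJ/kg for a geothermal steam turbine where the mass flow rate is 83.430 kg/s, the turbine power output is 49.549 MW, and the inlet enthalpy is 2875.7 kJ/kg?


h_out = h_in - P * 1000 / mdot
h_out = 2875.7 - 49.549 * 1000 / 83.430
h_out = 2281.8 kJ/kg


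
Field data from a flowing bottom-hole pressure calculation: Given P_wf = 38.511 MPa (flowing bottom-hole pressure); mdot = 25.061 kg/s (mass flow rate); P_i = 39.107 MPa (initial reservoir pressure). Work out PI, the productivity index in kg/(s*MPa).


PI = mdot / (P_i - P_wf)
PI = 25.061 / (39.107 - 38.511)
PI = 42.049 kg/(s*MPa)


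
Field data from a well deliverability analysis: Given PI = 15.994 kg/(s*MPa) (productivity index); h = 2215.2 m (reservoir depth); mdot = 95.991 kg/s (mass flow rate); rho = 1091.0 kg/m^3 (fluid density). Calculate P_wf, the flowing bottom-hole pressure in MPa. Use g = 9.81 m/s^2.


Step 1: P_i = rho*g*h/1e6 = 1091.0*9.81*2215.2/1e6 = 23.70864 MPa
Step 2: P_wf = P_i - mdot/PI = 23.70864 - 95.991/15.994 = 17.707 MPa
P_wf = 17.707 MPa


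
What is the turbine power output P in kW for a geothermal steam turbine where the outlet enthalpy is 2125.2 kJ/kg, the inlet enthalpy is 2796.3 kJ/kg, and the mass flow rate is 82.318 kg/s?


P = mdot * (h_in - h_out) / 1000
P = 82.318 * (2796.3 - 2125.2) / 1000
P = 55.24361 MW
Convert: 55.24361 MW * 1000.0 = 55244 kW
P = 55244 kW


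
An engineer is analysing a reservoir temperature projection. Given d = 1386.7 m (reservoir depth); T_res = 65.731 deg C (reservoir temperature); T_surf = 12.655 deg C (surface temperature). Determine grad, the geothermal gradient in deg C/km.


grad = (T_res - T_surf) / d * 1000
grad = (65.731 - 12.655) / 1386.7 * 1000
grad = 38.275 deg C/km


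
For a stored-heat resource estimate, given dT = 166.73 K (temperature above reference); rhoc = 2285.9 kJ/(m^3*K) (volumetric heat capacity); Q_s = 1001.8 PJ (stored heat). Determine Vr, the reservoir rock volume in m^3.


Vr = Q_s * 1e12 / (rhoc * dT)
Vr = 1001.8 * 1e12 / (2285.9 * 166.73)
Vr = 2.6285e+09 m^3


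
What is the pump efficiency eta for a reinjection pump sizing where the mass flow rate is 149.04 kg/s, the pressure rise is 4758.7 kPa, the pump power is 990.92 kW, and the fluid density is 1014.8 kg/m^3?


eta = mdot * dP / (rho * P_pump)
eta = 149.04 * 4758.7 / (1014.8 * 990.92)
eta = 0.70530


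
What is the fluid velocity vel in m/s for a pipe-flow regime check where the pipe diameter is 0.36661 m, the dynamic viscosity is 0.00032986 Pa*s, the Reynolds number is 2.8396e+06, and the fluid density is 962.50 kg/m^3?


vel = Re * mu / (rho * D)
vel = 2.8396e+06 * 0.00032986 / (962.50 * 0.36661)
vel = 2.6545 m/s


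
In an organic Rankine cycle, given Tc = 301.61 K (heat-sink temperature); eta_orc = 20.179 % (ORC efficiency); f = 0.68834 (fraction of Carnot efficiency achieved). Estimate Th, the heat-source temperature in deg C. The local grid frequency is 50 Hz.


Th = Tc / (1 - (eta_orc/100)/f)
Th = 301.61 / (1 - (20.179/100)/0.68834)
Th = 426.6986 K
Convert to deg C: 426.6986 - 273.15 = 153.55 deg C
Th = 153.55 deg C


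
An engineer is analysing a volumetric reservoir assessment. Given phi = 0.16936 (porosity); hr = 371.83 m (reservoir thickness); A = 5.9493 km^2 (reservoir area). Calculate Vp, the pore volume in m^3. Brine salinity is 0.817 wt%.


Vp = A * 1e6 * hr * phi
Vp = 5.9493 * 1e6 * 371.83 * 0.16936
Vp = 3.7465e+08 m^3


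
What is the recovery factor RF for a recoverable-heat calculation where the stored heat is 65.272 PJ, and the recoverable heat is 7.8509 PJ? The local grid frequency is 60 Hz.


RF = Q_rec / Q_s
RF = 7.8509 / 65.272
RF = 0.12028


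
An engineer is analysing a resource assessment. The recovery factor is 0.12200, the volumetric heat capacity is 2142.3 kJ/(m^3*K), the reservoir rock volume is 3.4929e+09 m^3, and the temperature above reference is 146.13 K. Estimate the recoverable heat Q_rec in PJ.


Step 1: Q_s = Vr*rhoc*dT/1e12 = 3.4929e+09*2142.3*146.13/1e12 = 1093.467 PJ
Step 2: Q_rec = Q_s * RF = 1093.467 * 0.122 = 133.40 PJ
Q_rec = 133.40 PJ


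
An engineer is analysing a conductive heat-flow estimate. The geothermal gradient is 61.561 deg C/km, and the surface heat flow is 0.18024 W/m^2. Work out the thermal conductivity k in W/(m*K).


k = q * 1000 / grad
k = 0.18024 * 1000 / 61.561
k = 2.9278 W/(m*K)


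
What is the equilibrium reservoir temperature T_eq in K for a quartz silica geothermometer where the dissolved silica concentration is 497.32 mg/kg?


T_eq = 1309 / (5.19 - log10(SiO2)) - 273.15
T_eq = 1309 / (5.19 - log10(497.32)) - 273.15
T_eq = 251.8435 deg C
Convert to K: 251.8435 + 273.15 = 524.99 K
T_eq = 524.99 K


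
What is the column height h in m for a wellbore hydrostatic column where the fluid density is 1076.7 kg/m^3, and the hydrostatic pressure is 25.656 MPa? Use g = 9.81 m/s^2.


h = P * 1e6 / (g * rho)
h = 25.656 * 1e6 / (9.81 * 1076.7)
h = 2429.0 m


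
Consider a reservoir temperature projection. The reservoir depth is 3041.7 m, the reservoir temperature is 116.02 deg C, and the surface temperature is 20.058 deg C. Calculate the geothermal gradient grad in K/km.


grad = (T_res - T_surf) / d * 1000
grad = (116.02 - 20.058) / 3041.7 * 1000
grad = 31.54880 deg C/km
Convert: 31.54880 deg C/km * 1.0 = 31.549 K/km
grad = 31.549 K/km


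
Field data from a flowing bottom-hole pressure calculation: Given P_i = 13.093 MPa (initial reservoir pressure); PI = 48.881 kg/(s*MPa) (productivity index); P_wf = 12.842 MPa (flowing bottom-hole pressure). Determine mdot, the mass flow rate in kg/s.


mdot = (P_i - P_wf) * PI
mdot = (13.093 - 12.842) * 48.881
mdot = 12.269 kg/s


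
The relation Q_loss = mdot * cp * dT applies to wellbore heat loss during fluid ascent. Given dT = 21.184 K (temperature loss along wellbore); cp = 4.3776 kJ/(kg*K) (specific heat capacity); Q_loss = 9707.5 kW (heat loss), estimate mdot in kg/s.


mdot = Q_loss / (cp * dT)
mdot = 9707.5 / (4.3776 * 21.184)
mdot = 104.68 kg/s


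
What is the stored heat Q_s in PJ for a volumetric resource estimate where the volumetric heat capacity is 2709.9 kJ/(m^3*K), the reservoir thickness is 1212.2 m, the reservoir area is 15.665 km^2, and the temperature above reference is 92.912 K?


Step 1: Vr = A*1e6*hr = 15.665*1e6*1212.2 = 1.898911e+10 m^3
Step 2: Q_s = Vr*rhoc*dT/1e12 = 1.898911e+10*2709.9*92.912/1e12 = 4781.1 PJ
Q_s = 4781.1 PJ


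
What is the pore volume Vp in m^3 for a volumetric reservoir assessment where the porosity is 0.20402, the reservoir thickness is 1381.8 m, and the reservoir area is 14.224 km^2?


Vp = A * 1e6 * hr * phi
Vp = 14.224 * 1e6 * 1381.8 * 0.20402
Vp = 4.0100e+09 m^3


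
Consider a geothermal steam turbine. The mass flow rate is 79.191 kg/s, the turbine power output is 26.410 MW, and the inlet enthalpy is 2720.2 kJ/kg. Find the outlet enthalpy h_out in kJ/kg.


h_out = h_in - P * 1000 / mdot
h_out = 2720.2 - 26.410 * 1000 / 79.191
h_out = 2386.7 kJ/kg


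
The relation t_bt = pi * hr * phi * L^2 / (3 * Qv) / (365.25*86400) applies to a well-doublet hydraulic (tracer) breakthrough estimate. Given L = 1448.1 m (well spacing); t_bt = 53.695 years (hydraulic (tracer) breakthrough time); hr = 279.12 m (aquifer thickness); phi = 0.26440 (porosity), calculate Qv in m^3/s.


Qv = pi*hr*phi*L^2 / (3*t_bt*365.25*86400)
Qv = pi*279.12*0.26440*1448.1^2 / (3*53.695*365.25*86400)
Qv = 0.095640 m^3/s


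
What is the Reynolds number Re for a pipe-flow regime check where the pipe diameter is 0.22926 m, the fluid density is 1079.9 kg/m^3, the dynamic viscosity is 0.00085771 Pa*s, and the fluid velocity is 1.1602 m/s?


Re = rho * vel * D / mu
Re = 1079.9 * 1.1602 * 0.22926 / 0.00085771
Re = 3.3489e+05


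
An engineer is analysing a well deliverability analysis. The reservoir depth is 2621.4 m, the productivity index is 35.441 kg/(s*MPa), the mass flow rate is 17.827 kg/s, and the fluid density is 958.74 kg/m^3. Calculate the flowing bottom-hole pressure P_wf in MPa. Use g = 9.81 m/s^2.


Step 1: P_i = rho*g*h/1e6 = 958.74*9.81*2621.4/1e6 = 24.65489 MPa
Step 2: P_wf = P_i - mdot/PI = 24.65489 - 17.827/35.441 = 24.152 MPa
P_wf = 24.152 MPa


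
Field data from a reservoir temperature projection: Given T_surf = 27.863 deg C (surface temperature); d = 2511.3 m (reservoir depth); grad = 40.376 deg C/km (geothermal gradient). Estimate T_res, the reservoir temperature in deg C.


T_res = T_surf + grad * d / 1000
T_res = 27.863 + 40.376 * 2511.3 / 1000
T_res = 129.26 deg C


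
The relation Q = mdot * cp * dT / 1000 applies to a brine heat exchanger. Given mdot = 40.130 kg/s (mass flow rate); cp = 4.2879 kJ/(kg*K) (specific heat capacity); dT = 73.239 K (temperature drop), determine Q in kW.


Q = mdot * cp * dT / 1000
Q = 40.130 * 4.2879 * 73.239 / 1000
Q = 12.60249 MW
Convert: 12.60249 MW * 1000.0 = 12602 kW
Q = 12602 kW


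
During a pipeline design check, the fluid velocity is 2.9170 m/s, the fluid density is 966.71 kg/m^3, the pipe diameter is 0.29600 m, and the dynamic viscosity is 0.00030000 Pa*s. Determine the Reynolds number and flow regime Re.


Step 1: Re = rho*vel*D/mu = 966.71*2.917*0.296/0.0003 = 2.7823e+06
Step 2: Re = 2.7823e+06 > 4000, so flow is turbulent.
Re = 2.7823e+06 (turbulent)


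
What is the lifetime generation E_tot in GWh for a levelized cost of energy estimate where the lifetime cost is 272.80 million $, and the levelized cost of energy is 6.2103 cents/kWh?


E_tot = C_tot / LCOE * 100
E_tot = 272.80 / 6.2103 * 100
E_tot = 4392.7 GWh


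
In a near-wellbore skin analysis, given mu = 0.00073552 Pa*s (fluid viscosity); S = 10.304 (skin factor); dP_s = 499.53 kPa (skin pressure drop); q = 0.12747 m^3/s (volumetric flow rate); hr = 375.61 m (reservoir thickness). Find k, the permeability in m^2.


k = S*q*mu / (2*pi*dP_s*1000*hr)
k = 10.304*0.12747*0.00073552 / (2*pi*499.53*1000*375.61)
k = 8.1946e-13 m^2


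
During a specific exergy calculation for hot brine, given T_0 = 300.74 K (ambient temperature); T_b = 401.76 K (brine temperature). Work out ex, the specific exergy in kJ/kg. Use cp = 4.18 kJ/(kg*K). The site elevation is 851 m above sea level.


ex = cp * ((T_b - T_0) - T_0 * ln(T_b/T_0))
ex = 4.18 * ((401.76 - 300.74) - 300.74 * ln(401.76/300.74))
ex = 58.198 kJ/kg


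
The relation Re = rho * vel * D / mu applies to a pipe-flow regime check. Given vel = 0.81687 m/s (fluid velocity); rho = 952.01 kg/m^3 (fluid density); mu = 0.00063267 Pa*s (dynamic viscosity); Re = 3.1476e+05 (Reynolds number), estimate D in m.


D = Re * mu / (rho * vel)
D = 3.1476e+05 * 0.00063267 / (952.01 * 0.81687)
D = 0.25607 m


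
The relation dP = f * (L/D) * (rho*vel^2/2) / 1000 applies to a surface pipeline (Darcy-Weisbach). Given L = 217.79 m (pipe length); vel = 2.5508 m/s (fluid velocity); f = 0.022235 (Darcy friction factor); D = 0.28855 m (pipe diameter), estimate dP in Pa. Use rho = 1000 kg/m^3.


dP = f * (L/D) * (rho*vel^2/2) / 1000
dP = 0.022235 * (217.79/0.28855) * (1000*2.5508^2/2) / 1000
dP = 54.59801 kPa
Convert: 54.59801 kPa * 1000.0 = 54598 Pa
dP = 54598 Pa


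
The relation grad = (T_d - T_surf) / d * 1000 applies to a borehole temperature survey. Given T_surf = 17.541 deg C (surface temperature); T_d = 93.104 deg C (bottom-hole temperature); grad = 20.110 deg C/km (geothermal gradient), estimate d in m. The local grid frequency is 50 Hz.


d = (T_d - T_surf) / grad * 1000
d = (93.104 - 17.541) / 20.110 * 1000
d = 3757.5 m


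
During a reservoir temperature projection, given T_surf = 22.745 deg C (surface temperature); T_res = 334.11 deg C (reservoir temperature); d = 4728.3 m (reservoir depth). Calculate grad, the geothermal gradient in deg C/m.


grad = (T_res - T_surf) / d * 1000
grad = (334.11 - 22.745) / 4728.3 * 1000
grad = 65.85136 deg C/km
Convert: 65.85136 deg C/km * 0.001 = 0.065851 deg C/m
grad = 0.065851 deg C/m


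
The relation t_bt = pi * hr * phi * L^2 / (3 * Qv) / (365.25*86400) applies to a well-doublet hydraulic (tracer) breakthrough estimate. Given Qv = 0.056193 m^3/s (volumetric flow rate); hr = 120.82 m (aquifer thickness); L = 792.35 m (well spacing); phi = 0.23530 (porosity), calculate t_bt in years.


t_bt = pi * hr * phi * L^2 / (3 * Qv) / (365.25*86400)
t_bt = pi * 120.82 * 0.23530 * 792.35^2 / (3 * 0.056193) / (365.25*86400)
t_bt = 10.540 years


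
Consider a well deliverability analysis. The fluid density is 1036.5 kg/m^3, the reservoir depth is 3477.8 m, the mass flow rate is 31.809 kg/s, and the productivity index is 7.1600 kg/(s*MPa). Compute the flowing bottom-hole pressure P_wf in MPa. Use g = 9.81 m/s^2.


Step 1: P_i = rho*g*h/1e6 = 1036.5*9.81*3477.8/1e6 = 35.36250 MPa
Step 2: P_wf = P_i - mdot/PI = 35.36250 - 31.809/7.16 = 30.920 MPa
P_wf = 30.920 MPa


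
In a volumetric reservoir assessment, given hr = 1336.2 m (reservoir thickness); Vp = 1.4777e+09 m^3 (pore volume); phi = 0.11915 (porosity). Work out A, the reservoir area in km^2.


A = Vp / (1e6 * hr * phi)
A = 1.4777e+09 / (1e6 * 1336.2 * 0.11915)
A = 9.2816 km^2


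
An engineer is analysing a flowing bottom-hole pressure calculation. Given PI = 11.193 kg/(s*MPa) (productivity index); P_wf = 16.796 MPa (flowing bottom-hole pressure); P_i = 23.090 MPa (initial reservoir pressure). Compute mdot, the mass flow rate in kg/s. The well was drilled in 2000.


mdot = (P_i - P_wf) * PI
mdot = (23.090 - 16.796) * 11.193
mdot = 70.449 kg/s


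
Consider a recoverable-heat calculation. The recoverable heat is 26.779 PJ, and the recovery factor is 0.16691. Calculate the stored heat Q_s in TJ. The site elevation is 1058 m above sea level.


Q_s = Q_rec / RF
Q_s = 26.779 / 0.16691
Q_s = 160.4398 PJ
Convert: 160.4398 PJ * 1000.0 = 1.6044e+05 TJ
Q_s = 1.6044e+05 TJ


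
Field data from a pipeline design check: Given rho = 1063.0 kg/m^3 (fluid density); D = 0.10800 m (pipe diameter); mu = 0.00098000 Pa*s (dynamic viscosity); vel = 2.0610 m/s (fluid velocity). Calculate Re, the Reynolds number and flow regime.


Step 1: Re = rho*vel*D/mu = 1063.0*2.061*0.108/0.00098 = 2.4144e+05
Step 2: Re = 2.4144e+05 > 4000, so flow is turbulent.
Re = 2.4144e+05 (turbulent)


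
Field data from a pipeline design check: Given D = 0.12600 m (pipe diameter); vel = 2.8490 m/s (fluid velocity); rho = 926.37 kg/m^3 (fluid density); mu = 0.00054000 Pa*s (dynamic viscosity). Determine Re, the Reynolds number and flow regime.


Step 1: Re = rho*vel*D/mu = 926.37*2.849*0.126/0.00054 = 6.1582e+05
Step 2: Re = 6.1582e+05 > 4000, so flow is turbulent.
Re = 6.1582e+05 (turbulent)


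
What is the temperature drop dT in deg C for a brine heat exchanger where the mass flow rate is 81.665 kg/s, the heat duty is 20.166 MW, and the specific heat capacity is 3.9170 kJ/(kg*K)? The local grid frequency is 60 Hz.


dT = Q * 1000 / (mdot * cp)
dT = 20.166 * 1000 / (81.665 * 3.9170)
dT = 63.04204 K
Convert (temperature difference, 1 K = 1 deg C): 63.04204 K = 63.04204 deg C
dT = 63.042 deg C


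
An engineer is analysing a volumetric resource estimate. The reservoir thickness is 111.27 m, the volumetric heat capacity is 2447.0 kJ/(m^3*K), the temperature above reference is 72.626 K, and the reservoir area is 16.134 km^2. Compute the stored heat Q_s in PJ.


Step 1: Vr = A*1e6*hr = 16.134*1e6*111.27 = 1.795230e+09 m^3
Step 2: Q_s = Vr*rhoc*dT/1e12 = 1.795230e+09*2447.0*72.626/1e12 = 319.04 PJ
Q_s = 319.04 PJ


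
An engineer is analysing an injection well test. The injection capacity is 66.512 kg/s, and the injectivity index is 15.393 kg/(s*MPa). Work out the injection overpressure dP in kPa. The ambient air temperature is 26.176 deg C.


dP = mdot * 1000 / II
dP = 66.512 * 1000 / 15.393
dP = 4320.9 kPa


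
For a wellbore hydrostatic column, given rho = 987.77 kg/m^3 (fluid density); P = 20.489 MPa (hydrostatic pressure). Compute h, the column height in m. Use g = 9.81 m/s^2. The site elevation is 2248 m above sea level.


h = P * 1e6 / (g * rho)
h = 20.489 * 1e6 / (9.81 * 987.77)
h = 2114.4 m


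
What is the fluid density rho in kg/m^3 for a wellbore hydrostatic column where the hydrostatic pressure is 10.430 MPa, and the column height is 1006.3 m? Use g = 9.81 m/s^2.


rho = P * 1e6 / (g * h)
rho = 10.430 * 1e6 / (9.81 * 1006.3)
rho = 1056.5 kg/m^3


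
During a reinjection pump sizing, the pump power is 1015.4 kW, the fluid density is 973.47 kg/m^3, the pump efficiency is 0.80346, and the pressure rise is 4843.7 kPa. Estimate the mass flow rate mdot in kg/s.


mdot = P_pump * rho * eta / dP
mdot = 1015.4 * 973.47 * 0.80346 / 4843.7
mdot = 163.96 kg/s


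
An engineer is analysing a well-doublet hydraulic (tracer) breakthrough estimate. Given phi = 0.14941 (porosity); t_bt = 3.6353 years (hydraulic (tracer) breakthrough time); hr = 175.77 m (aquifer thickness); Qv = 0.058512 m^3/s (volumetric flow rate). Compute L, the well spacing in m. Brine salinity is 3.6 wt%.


L = sqrt(t_bt*365.25*86400*3*Qv / (pi*hr*phi))
L = sqrt(3.6353*365.25*86400*3*0.058512 / (pi*175.77*0.14941))
L = 494.05 m


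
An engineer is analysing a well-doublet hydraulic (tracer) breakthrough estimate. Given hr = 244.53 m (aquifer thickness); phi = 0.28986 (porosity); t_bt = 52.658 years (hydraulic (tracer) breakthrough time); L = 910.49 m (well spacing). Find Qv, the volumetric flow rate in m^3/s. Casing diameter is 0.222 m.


Qv = pi*hr*phi*L^2 / (3*t_bt*365.25*86400)
Qv = pi*244.53*0.28986*910.49^2 / (3*52.658*365.25*86400)
Qv = 0.037028 m^3/s


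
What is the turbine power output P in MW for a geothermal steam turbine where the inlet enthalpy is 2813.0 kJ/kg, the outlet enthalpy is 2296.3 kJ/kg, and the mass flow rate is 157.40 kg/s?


P = mdot * (h_in - h_out) / 1000
P = 157.40 * (2813.0 - 2296.3) / 1000
P = 81.329 MW


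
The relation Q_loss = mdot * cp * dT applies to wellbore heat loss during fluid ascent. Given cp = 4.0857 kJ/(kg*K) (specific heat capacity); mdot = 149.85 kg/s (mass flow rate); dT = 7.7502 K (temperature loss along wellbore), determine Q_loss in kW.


Q_loss = mdot * cp * dT
Q_loss = 149.85 * 4.0857 * 7.7502
Q_loss = 4745.0 kW


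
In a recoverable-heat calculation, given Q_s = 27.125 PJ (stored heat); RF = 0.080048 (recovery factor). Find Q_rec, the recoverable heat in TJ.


Q_rec = Q_s * RF
Q_rec = 27.125 * 0.080048
Q_rec = 2.171302 PJ
Convert: 2.171302 PJ * 1000.0 = 2171.3 TJ
Q_rec = 2171.3 TJ


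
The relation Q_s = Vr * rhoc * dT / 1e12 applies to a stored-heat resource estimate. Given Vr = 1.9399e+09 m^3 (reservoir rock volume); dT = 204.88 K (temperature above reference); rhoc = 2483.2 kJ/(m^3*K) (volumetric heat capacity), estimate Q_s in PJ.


Q_s = Vr * rhoc * dT / 1e12
Q_s = 1.9399e+09 * 2483.2 * 204.88 / 1e12
Q_s = 986.94 PJ


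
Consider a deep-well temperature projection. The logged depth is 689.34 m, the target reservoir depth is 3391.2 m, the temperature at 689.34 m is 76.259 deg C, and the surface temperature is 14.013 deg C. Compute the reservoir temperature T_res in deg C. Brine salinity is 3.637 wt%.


Step 1: grad = (T_d1 - T_surf)/d1 * 1000 = (76.259 - 14.013)/689.34 * 1000 = 90.29797 deg C/km
Step 2: T_res = T_surf + grad*d2/1000 = 14.013 + 90.29797*3391.2/1000 = 320.23 deg C
T_res = 320.23 deg C


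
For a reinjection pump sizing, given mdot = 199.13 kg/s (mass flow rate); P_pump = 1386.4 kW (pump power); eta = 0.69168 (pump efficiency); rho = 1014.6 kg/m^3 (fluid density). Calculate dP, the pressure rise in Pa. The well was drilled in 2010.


dP = P_pump * rho * eta / mdot
dP = 1386.4 * 1014.6 * 0.69168 / 199.13
dP = 4885.983 kPa
Convert: 4885.983 kPa * 1000.0 = 4.8860e+06 Pa
dP = 4.8860e+06 Pa


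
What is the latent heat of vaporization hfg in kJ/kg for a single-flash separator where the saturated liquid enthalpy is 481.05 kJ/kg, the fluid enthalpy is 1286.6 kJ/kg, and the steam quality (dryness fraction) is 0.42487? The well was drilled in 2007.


hfg = (h - hf) / x
hfg = (1286.6 - 481.05) / 0.42487
hfg = 1896.0 kJ/kg


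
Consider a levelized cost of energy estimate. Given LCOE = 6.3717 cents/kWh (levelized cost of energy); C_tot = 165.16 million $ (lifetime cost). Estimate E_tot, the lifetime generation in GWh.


E_tot = C_tot / LCOE * 100
E_tot = 165.16 / 6.3717 * 100
E_tot = 2592.1 GWh


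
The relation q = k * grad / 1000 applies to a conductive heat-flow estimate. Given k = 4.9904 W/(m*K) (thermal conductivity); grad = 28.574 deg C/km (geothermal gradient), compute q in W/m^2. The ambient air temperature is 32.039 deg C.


q = k * grad / 1000
q = 4.9904 * 28.574 / 1000
q = 0.14260 W/m^2


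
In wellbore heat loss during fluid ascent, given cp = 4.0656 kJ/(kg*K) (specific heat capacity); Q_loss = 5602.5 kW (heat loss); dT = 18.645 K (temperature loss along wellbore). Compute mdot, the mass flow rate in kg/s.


mdot = Q_loss / (cp * dT)
mdot = 5602.5 / (4.0656 * 18.645)
mdot = 73.909 kg/s


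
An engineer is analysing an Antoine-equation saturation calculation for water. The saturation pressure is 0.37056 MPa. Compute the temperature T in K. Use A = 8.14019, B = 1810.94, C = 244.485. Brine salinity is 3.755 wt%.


T = B / (A - log10(P_sat * 760 / 0.101325)) - C
T = 1810.94 / (8.14019 - log10(0.37056 * 760 / 0.101325)) - 244.485
T = 141.1303 deg C
Convert to K: 141.1303 + 273.15 = 414.28 K
T = 414.28 K


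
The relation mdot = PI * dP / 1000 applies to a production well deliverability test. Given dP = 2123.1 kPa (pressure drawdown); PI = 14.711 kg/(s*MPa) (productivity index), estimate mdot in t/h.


mdot = PI * dP / 1000
mdot = 14.711 * 2123.1 / 1000
mdot = 31.23292 kg/s
Convert: 31.23292 kg/s * 3.6 = 112.44 t/h
mdot = 112.44 t/h


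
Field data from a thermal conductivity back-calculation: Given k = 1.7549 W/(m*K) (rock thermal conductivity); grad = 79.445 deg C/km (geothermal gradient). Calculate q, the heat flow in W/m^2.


q = k * grad / 1000
q = 1.7549 * 79.445 / 1000
q = 0.13942 W/m^2


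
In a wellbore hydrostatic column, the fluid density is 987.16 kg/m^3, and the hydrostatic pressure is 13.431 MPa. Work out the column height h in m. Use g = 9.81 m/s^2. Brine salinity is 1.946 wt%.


h = P * 1e6 / (g * rho)
h = 13.431 * 1e6 / (9.81 * 987.16)
h = 1386.9 m


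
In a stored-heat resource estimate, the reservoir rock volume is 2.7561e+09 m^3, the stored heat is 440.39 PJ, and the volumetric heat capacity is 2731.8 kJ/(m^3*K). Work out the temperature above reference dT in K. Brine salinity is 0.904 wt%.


dT = Q_s * 1e12 / (Vr * rhoc)
dT = 440.39 * 1e12 / (2.7561e+09 * 2731.8)
dT = 58.492 K


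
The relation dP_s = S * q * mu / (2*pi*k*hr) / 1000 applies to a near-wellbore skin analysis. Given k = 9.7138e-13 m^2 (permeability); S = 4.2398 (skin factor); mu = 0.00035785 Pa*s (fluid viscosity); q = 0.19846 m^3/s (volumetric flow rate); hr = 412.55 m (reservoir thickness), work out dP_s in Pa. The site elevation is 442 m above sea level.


dP_s = S * q * mu / (2*pi*k*hr) / 1000
dP_s = 4.2398 * 0.19846 * 0.00035785 / (2*pi*9.7138e-13*412.55) / 1000
dP_s = 119.5842 kPa
Convert: 119.5842 kPa * 1000.0 = 1.1958e+05 Pa
dP_s = 1.1958e+05 Pa
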